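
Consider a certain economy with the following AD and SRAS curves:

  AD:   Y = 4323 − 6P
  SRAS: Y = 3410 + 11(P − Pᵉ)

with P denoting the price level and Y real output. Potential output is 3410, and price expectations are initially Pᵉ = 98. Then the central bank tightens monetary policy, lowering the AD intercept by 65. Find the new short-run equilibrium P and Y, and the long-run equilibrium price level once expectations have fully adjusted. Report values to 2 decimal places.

Short run: P = 113.29, Y = 3578.24. Long run: P = 141.33.

AD shifts left: new AD is Y = 4258 − 6P. With Pᵉ = 98, SRAS is Y = 2332 + 11P.
Short run: 4258 − 6P = 2332 + 11P gives 1926 = 17P, so P = 113.29 and Y = 4258 − 6P = 3578.24.
Y = 3578.24 is above potential 3410; expectations adjust and SRAS shifts left until Y = 3410.
Long run: on the new AD curve, 3410 = 4258 − 6P gives P = 141.33.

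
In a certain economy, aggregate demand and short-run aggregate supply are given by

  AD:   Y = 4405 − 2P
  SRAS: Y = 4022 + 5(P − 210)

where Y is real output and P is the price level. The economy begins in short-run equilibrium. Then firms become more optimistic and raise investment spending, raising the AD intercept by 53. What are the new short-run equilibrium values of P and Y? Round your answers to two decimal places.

This is a positive demand shock: AD shifts right.
New AD: Y = 4458 − 2P.
SRAS can be written Y = 2972 + 5P.
Set AD = SRAS: 4458 − 2P = 2972 + 5P, so 1486 = 7P and P = 212.29.
Substituting into AD, Y = 4033.43.

P = 212.29, Y = 4033.43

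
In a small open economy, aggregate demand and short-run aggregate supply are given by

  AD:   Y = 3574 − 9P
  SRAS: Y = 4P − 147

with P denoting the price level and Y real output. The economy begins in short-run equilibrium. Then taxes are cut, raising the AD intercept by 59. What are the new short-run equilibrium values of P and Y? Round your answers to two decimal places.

This is a positive demand shock: AD shifts right.
New AD: Y = 3633 − 9P.
Set AD = SRAS: 3633 − 9P = 4P − 147, so 3780 = 13P and P = 290.77.
Substituting into AD, Y = 1016.08.

P = 290.77, Y = 1016.08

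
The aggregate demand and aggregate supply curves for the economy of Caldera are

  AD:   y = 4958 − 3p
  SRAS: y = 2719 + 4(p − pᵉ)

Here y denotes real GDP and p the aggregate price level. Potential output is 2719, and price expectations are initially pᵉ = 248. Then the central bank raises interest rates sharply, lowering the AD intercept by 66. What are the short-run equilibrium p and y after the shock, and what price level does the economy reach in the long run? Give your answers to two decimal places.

AD shifts left: new AD is y = 4892 − 3p. With pᵉ = 248, SRAS is y = 1727 + 4p.
Short run: 4892 − 3p = 1727 + 4p gives 3165 = 7p, so p = 452.14 and y = 4892 − 3p = 3535.57.
y = 3535.57 is above potential 2719; expectations adjust and SRAS shifts left until y = 2719.
Long run: on the new AD curve, 2719 = 4892 − 3p gives p = 724.33.

Short run: p = 452.14, y = 3535.57. Long run: p = 724.33.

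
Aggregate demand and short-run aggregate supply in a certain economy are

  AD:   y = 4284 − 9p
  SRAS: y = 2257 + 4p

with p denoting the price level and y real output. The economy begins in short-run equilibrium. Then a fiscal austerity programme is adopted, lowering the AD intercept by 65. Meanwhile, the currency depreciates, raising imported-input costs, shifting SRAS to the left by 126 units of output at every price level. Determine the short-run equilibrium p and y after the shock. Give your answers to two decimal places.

After both shocks: AD is y = 4219 − 9p and SRAS is y = 2131 + 4p.
Setting them equal: 2088 = 13p, so p = 160.62.
Substituting into AD, y = 2773.46.

p = 160.62, y = 2773.46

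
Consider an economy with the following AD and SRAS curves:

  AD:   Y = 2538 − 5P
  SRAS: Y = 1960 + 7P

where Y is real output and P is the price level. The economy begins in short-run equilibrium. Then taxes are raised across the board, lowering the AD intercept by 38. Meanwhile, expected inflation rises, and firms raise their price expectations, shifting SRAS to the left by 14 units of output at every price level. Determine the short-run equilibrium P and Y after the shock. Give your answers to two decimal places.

After both shocks: AD is Y = 2500 − 5P and SRAS is Y = 1946 + 7P.
Setting them equal: 554 = 12P, so P = 46.17.
Substituting into AD, Y = 2269.17.

P = 46.17, Y = 2269.17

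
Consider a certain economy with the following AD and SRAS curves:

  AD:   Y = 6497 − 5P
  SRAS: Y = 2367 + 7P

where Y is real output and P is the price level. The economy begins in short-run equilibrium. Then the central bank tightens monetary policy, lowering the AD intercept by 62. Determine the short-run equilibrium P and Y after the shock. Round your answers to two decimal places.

This is a negative demand shock: AD shifts left.
New AD: Y = 6435 − 5P.
Set AD = SRAS: 6435 − 5P = 2367 + 7P, so 4068 = 12P and P = 339.00.
Substituting into AD, Y = 4740.00.

P = 339.00, Y = 4740.00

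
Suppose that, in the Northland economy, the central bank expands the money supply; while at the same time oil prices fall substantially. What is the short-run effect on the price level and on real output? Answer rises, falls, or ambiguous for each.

Price level: ambiguous; output: rises

The first event is a positive demand shock: AD shifts right, which by itself pushes P up and Y up.
The second is a favourable supply shock: SRAS shifts right, which by itself pushes P down and Y up.
The two shocks push P in opposite directions, so the effect on P is ambiguous. Both shocks push Y up, so Y rises.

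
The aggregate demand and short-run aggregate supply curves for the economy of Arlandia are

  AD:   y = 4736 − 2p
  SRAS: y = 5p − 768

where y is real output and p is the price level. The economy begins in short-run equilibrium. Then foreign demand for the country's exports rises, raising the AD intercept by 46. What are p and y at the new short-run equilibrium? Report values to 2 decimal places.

This is a positive demand shock: AD shifts right.
New AD: y = 4782 − 2p.
Set AD = SRAS: 4782 − 2p = 5p − 768, so 5550 = 7p and p = 792.86.
Substituting into AD, y = 3196.29.

p = 792.86, y = 3196.29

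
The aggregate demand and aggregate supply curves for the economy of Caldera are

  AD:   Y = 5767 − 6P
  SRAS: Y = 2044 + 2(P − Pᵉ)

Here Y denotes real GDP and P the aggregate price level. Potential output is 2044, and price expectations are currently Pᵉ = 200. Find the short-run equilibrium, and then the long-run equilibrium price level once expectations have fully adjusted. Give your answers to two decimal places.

Short run: P = 515.38, Y = 2674.75. Long run: P = 620.50.

Short run: with Pᵉ = 200, SRAS is Y = 1644 + 2P. Setting AD = SRAS gives 4123 = 8P, so P = 515.38 and Y = 5767 − 6P = 2674.75.
Output 2674.75 is above potential 2044, so over time expected prices rise and SRAS shifts left until Y returns to 2044.
Long run: Y = 2044 on the AD curve gives 2044 = 5767 − 6P, so P = 620.50.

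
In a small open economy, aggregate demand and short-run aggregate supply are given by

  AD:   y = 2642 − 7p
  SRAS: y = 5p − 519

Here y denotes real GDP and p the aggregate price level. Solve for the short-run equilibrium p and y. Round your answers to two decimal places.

Set AD = SRAS: 2642 − 7p = 5p − 519, so 3161 = 12p and p = 263.42.
Substituting into AD, y = 2642 − 7p = 798.08.

p = 263.42, y = 798.08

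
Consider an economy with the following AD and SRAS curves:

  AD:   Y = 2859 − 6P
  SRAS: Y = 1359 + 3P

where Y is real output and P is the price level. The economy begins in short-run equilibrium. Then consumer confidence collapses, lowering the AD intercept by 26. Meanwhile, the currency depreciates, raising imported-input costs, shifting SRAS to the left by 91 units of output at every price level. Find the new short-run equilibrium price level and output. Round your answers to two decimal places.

P = 173.89, Y = 1789.67

After both shocks: AD is Y = 2833 − 6P and SRAS is Y = 1268 + 3P.
Setting them equal: 1565 = 9P, so P = 173.89.
Substituting into AD, Y = 1789.67.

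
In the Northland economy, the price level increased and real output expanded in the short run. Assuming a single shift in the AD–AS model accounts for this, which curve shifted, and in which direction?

P rose and Y rose. An AD shift moves P and Y in the same direction; an SRAS shift moves them in opposite directions.
Here P and Y moved in the same direction, so the AD curve shifted.
Since Y rose, AD shifted right.

AD shifted right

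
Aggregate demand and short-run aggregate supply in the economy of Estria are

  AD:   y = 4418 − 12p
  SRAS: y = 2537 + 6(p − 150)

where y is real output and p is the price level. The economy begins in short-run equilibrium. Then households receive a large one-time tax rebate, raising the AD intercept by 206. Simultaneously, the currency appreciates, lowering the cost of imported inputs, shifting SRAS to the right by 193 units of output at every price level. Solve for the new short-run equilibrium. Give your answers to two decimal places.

After both shocks: AD is y = 4624 − 12p and SRAS is y = 1830 + 6p.
Setting them equal: 2794 = 18p, so p = 155.22.
Substituting into AD, y = 2761.33.

p = 155.22, y = 2761.33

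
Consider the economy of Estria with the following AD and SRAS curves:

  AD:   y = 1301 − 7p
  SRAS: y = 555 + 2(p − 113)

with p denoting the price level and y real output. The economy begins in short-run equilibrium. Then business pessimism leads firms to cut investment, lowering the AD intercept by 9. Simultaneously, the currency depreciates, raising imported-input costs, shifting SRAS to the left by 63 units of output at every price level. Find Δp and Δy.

After both shocks: AD is y = 1292 − 7p and SRAS is y = 266 + 2p.
Setting them equal: 1026 = 9p, so p = 114.
y = 1292 − 7·114 = 494.
Initially p = 108, y = 545, so Δp = +6 and Δy = -51.

Δp = +6, Δy = -51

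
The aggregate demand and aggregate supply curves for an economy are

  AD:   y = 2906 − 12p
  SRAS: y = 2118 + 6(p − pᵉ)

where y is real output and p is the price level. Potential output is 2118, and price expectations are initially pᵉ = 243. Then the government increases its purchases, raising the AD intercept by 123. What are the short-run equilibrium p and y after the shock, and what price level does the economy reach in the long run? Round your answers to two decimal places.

Short run: p = 131.61, y = 1449.67. Long run: p = 75.92.

AD shifts right: new AD is y = 3029 − 12p. With pᵉ = 243, SRAS is y = 660 + 6p.
Short run: 3029 − 12p = 660 + 6p gives 2369 = 18p, so p = 131.61 and y = 3029 − 12p = 1449.67.
y = 1449.67 is below potential 2118; expectations adjust and SRAS shifts right until y = 2118.
Long run: on the new AD curve, 2118 = 3029 − 12p gives p = 75.92.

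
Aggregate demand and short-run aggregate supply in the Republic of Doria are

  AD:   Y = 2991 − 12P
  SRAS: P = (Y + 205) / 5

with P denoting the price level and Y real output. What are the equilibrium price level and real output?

Rearrange SRAS to Y = 5P − 205.
Set AD = SRAS: 2991 − 12P = 5P − 205, so 3196 = 17P and P = 188.
Then Y = 2991 − 12·188 = 735.

P = 188, Y = 735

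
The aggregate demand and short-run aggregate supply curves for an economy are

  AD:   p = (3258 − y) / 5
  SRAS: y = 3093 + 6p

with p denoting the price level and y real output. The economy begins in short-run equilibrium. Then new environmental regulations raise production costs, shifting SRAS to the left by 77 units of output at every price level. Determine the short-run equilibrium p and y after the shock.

This is a negative supply shock: SRAS shifts left.
New SRAS: y = 3016 + 6p.
Set AD = SRAS: 3258 − 5p = 3016 + 6p, so 242 = 11p and p = 22.
y = 3258 − 5·22 = 3148.

p = 22, y = 3148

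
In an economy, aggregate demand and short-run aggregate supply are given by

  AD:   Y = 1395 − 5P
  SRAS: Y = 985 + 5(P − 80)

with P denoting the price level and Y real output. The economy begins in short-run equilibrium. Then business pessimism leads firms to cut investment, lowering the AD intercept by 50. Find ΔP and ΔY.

This is a negative demand shock: AD shifts left.
New AD: Y = 1345 − 5P.
SRAS can be written Y = 585 + 5P.
Set AD = SRAS: 1345 − 5P = 585 + 5P, so 760 = 10P and P = 76.
Y = 1345 − 5·76 = 965.
Initially P = 81, Y = 990, so ΔP = -5 and ΔY = -25.

ΔP = -5, ΔY = -25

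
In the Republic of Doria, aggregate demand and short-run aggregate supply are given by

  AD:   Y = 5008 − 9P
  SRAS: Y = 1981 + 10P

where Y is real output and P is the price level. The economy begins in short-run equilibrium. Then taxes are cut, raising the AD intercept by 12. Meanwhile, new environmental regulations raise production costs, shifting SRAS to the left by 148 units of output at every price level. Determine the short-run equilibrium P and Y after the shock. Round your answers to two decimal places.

After both shocks: AD is Y = 5020 − 9P and SRAS is Y = 1833 + 10P.
Setting them equal: 3187 = 19P, so P = 167.74.
Substituting into AD, Y = 3510.37.

P = 167.74, Y = 3510.37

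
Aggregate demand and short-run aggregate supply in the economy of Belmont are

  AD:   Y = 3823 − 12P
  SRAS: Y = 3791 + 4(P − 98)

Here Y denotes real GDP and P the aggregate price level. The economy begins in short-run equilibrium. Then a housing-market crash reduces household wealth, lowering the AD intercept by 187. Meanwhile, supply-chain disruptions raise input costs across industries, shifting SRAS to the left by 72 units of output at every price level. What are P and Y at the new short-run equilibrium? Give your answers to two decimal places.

After both shocks: AD is Y = 3636 − 12P and SRAS is Y = 3327 + 4P.
Setting them equal: 309 = 16P, so P = 19.31.
Substituting into AD, Y = 3404.25.

P = 19.31, Y = 3404.25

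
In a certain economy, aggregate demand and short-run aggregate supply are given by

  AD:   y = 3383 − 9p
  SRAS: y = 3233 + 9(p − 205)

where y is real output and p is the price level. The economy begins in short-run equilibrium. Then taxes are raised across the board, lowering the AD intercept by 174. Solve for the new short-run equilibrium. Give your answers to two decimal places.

p = 101.17, y = 2298.50

This is a negative demand shock: AD shifts left.
New AD: y = 3209 − 9p.
SRAS can be written y = 1388 + 9p.
Set AD = SRAS: 3209 − 9p = 1388 + 9p, so 1821 = 18p and p = 101.17.
Substituting into AD, y = 2298.50.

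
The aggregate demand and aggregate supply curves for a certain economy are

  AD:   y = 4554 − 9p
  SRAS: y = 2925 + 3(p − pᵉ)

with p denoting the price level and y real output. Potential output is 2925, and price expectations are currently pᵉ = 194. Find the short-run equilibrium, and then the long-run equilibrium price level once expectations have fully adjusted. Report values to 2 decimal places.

Short run: p = 184.25, y = 2895.75. Long run: p = 181.00.

Short run: with pᵉ = 194, SRAS is y = 2343 + 3p. Setting AD = SRAS gives 2211 = 12p, so p = 184.25 and y = 4554 − 9p = 2895.75.
Output 2895.75 is below potential 2925, so over time expected prices fall and SRAS shifts right until y returns to 2925.
Long run: y = 2925 on the AD curve gives 2925 = 4554 − 9p, so p = 181.00.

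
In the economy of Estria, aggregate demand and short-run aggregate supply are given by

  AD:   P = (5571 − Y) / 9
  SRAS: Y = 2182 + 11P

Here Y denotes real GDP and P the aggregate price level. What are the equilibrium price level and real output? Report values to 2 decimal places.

P = 169.45, Y = 4045.95

Rearrange AD to Y = 5571 − 9P.
Set AD = SRAS: 5571 − 9P = 2182 + 11P, so 3389 = 20P and P = 169.45.
Substituting into AD, Y = 5571 − 9P = 4045.95.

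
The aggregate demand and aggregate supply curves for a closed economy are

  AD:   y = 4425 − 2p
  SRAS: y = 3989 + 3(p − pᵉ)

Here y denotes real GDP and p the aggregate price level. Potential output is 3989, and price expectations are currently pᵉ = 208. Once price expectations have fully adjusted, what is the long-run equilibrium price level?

Short run: with pᵉ = 208, SRAS is y = 3365 + 3p. Setting AD = SRAS gives 1060 = 5p, so p = 212 and y = 4425 − 2·212 = 4001.
Output 4001 is above potential 3989, so over time expected prices rise and SRAS shifts left until y returns to 3989.
Long run: y = 3989 on the AD curve gives 3989 = 4425 − 2p, so p = 218.

Long-run p = 218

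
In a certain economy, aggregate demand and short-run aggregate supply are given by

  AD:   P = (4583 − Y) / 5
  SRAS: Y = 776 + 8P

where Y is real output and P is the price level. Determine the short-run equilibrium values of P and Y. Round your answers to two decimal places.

P = 292.85, Y = 3118.77

Rearrange AD to Y = 4583 − 5P.
Set AD = SRAS: 4583 − 5P = 776 + 8P, so 3807 = 13P and P = 292.85.
Substituting into AD, Y = 4583 − 5P = 3118.77.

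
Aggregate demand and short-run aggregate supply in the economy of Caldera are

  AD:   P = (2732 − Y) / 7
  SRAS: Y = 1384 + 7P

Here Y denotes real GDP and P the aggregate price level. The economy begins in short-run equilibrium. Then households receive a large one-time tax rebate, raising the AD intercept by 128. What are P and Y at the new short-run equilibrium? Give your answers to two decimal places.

This is a positive demand shock: AD shifts right.
New AD: Y = 2860 − 7P.
Set AD = SRAS: 2860 − 7P = 1384 + 7P, so 1476 = 14P and P = 105.43.
Substituting into AD, Y = 2122.00.

P = 105.43, Y = 2122.00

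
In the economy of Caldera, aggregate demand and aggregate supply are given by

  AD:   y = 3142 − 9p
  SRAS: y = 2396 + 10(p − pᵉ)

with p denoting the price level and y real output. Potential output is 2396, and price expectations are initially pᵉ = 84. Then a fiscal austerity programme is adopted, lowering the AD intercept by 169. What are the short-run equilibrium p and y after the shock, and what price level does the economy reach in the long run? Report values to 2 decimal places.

Short run: p = 74.58, y = 2301.79. Long run: p = 64.11.

AD shifts left: new AD is y = 2973 − 9p. With pᵉ = 84, SRAS is y = 1556 + 10p.
Short run: 2973 − 9p = 1556 + 10p gives 1417 = 19p, so p = 74.58 and y = 2973 − 9p = 2301.79.
y = 2301.79 is below potential 2396; expectations adjust and SRAS shifts right until y = 2396.
Long run: on the new AD curve, 2396 = 2973 − 9p gives p = 64.11.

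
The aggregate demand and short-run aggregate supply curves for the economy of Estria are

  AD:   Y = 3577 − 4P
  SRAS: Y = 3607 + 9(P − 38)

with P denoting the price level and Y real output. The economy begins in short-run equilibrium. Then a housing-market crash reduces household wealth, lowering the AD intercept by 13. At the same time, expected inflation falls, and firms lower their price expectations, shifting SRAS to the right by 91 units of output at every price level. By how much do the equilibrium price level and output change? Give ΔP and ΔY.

ΔP = -8, ΔY = +19

After both shocks: AD is Y = 3564 − 4P and SRAS is Y = 3356 + 9P.
Setting them equal: 208 = 13P, so P = 16.
Y = 3564 − 4·16 = 3500.
Initially P = 24, Y = 3481, so ΔP = -8 and ΔY = +19.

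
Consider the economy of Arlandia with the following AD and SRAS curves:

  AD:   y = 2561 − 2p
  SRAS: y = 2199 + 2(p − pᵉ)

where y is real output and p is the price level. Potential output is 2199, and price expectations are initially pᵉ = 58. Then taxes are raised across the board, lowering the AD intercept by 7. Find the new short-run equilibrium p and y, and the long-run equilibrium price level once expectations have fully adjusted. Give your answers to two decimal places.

Short run: p = 117.75, y = 2318.50. Long run: p = 177.50.

AD shifts left: new AD is y = 2554 − 2p. With pᵉ = 58, SRAS is y = 2083 + 2p.
Short run: 2554 − 2p = 2083 + 2p gives 471 = 4p, so p = 117.75 and y = 2554 − 2p = 2318.50.
y = 2318.50 is above potential 2199; expectations adjust and SRAS shifts left until y = 2199.
Long run: on the new AD curve, 2199 = 2554 − 2p gives p = 177.50.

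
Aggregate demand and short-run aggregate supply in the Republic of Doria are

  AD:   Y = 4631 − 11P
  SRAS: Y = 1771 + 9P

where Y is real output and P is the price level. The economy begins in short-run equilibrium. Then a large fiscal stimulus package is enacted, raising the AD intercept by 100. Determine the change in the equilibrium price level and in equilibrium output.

This is a positive demand shock: AD shifts right.
New AD: Y = 4731 − 11P.
Set AD = SRAS: 4731 − 11P = 1771 + 9P, so 2960 = 20P and P = 148.
Y = 4731 − 11·148 = 3103.
Initially P = 143, Y = 3058, so ΔP = +5 and ΔY = +45.

ΔP = +5, ΔY = +45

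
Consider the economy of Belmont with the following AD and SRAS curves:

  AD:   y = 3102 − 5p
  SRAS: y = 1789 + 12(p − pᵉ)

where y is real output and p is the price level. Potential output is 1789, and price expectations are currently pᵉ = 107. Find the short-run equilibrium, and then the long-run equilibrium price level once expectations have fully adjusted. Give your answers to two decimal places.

Short run: p = 152.76, y = 2338.18. Long run: p = 262.60.

Short run: with pᵉ = 107, SRAS is y = 505 + 12p. Setting AD = SRAS gives 2597 = 17p, so p = 152.76 and y = 3102 − 5p = 2338.18.
Output 2338.18 is above potential 1789, so over time expected prices rise and SRAS shifts left until y returns to 1789.
Long run: y = 1789 on the AD curve gives 1789 = 3102 − 5p, so p = 262.60.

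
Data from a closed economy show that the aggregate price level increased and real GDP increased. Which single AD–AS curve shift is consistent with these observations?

AD shifted right

P rose and Y rose. An AD shift moves P and Y in the same direction; an SRAS shift moves them in opposite directions.
Here P and Y moved in the same direction, so the AD curve shifted.
Since Y rose, AD shifted right.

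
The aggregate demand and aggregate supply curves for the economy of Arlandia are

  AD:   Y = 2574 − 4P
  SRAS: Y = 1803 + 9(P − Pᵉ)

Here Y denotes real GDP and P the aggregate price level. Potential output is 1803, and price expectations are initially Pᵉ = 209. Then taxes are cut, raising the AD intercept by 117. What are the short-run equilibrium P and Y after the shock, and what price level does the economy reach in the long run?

AD shifts right: new AD is Y = 2691 − 4P. With Pᵉ = 209, SRAS is Y = 9P − 78.
Short run: 2691 − 4P = 9P − 78 gives 2769 = 13P, so P = 213 and Y = 2691 − 4·213 = 1839.
Y = 1839 is above potential 1803; expectations adjust and SRAS shifts left until Y = 1803.
Long run: on the new AD curve, 1803 = 2691 − 4P gives P = 222.

Short run: P = 213, Y = 1839. Long run: P = 222.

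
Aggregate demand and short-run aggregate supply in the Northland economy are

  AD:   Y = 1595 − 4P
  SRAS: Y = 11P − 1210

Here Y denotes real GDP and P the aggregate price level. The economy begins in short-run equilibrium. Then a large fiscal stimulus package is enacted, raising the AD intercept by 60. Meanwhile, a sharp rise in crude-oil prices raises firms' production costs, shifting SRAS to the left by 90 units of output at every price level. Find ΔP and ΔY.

After both shocks: AD is Y = 1655 − 4P and SRAS is Y = 11P − 1300.
Setting them equal: 2955 = 15P, so P = 197.
Y = 1655 − 4·197 = 867.
Initially P = 187, Y = 847, so ΔP = +10 and ΔY = +20.

ΔP = +10, ΔY = +20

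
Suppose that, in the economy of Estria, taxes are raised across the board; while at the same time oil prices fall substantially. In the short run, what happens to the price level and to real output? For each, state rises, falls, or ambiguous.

Price level: falls; output: ambiguous

The first event is a negative demand shock: AD shifts left, which by itself pushes P down and Y down.
The second is a favourable supply shock: SRAS shifts right, which by itself pushes P down and Y up.
Both shocks push P down, so P falls. The two shocks push Y in opposite directions, so the effect on Y is ambiguous.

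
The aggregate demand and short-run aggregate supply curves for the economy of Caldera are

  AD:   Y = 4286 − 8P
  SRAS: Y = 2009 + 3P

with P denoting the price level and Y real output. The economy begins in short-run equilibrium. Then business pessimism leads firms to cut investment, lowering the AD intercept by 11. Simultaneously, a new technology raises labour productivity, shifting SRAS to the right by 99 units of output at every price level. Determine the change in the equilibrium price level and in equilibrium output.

After both shocks: AD is Y = 4275 − 8P and SRAS is Y = 2108 + 3P.
Setting them equal: 2167 = 11P, so P = 197.
Y = 4275 − 8·197 = 2699.
Initially P = 207, Y = 2630, so ΔP = -10 and ΔY = +69.

ΔP = -10, ΔY = +69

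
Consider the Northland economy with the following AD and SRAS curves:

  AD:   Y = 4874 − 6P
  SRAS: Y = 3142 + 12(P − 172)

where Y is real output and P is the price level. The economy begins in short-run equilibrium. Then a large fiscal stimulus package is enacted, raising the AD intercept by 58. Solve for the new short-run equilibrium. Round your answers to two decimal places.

This is a positive demand shock: AD shifts right.
New AD: Y = 4932 − 6P.
SRAS can be written Y = 1078 + 12P.
Set AD = SRAS: 4932 − 6P = 1078 + 12P, so 3854 = 18P and P = 214.11.
Substituting into AD, Y = 3647.33.

P = 214.11, Y = 3647.33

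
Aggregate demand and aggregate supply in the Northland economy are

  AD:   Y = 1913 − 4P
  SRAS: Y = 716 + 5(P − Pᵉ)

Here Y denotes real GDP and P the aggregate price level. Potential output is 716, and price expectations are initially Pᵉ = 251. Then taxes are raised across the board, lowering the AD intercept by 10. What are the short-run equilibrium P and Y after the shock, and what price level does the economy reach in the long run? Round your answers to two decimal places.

AD shifts left: new AD is Y = 1903 − 4P. With Pᵉ = 251, SRAS is Y = 5P − 539.
Short run: 1903 − 4P = 5P − 539 gives 2442 = 9P, so P = 271.33 and Y = 1903 − 4P = 817.67.
Y = 817.67 is above potential 716; expectations adjust and SRAS shifts left until Y = 716.
Long run: on the new AD curve, 716 = 1903 − 4P gives P = 296.75.

Short run: P = 271.33, Y = 817.67. Long run: P = 296.75.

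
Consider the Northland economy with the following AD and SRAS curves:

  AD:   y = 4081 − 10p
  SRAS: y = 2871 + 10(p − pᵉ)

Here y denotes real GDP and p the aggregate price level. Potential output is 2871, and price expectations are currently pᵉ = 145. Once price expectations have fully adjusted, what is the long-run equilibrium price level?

Long-run p = 121

Short run: with pᵉ = 145, SRAS is y = 1421 + 10p. Setting AD = SRAS gives 2660 = 20p, so p = 133 and y = 4081 − 10·133 = 2751.
Output 2751 is below potential 2871, so over time expected prices fall and SRAS shifts right until y returns to 2871.
Long run: y = 2871 on the AD curve gives 2871 = 4081 − 10p, so p = 121.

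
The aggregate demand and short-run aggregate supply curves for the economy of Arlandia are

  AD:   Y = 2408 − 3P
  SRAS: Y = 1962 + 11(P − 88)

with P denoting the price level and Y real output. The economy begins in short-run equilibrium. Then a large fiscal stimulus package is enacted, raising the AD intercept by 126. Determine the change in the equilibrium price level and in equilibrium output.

This is a positive demand shock: AD shifts right.
New AD: Y = 2534 − 3P.
SRAS can be written Y = 994 + 11P.
Set AD = SRAS: 2534 − 3P = 994 + 11P, so 1540 = 14P and P = 110.
Y = 2534 − 3·110 = 2204.
Initially P = 101, Y = 2105, so ΔP = +9 and ΔY = +99.

ΔP = +9, ΔY = +99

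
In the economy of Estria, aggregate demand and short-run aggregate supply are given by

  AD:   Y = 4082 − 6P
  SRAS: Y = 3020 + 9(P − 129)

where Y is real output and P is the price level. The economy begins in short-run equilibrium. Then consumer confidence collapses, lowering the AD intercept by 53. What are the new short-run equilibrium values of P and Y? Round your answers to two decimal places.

This is a negative demand shock: AD shifts left.
New AD: Y = 4029 − 6P.
SRAS can be written Y = 1859 + 9P.
Set AD = SRAS: 4029 − 6P = 1859 + 9P, so 2170 = 15P and P = 144.67.
Substituting into AD, Y = 3161.00.

P = 144.67, Y = 3161.00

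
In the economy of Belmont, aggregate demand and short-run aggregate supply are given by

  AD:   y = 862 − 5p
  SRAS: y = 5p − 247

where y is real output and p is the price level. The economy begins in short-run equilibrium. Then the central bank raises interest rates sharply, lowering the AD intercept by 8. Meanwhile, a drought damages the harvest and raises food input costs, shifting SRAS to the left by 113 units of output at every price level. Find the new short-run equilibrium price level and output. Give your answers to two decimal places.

After both shocks: AD is y = 854 − 5p and SRAS is y = 5p − 360.
Setting them equal: 1214 = 10p, so p = 121.40.
Substituting into AD, y = 247.00.

p = 121.40, y = 247.00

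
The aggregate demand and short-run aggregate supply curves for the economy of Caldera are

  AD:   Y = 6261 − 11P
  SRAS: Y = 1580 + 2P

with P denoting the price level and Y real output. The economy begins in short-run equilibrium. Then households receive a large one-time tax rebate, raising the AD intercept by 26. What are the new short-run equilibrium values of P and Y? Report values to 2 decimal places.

P = 362.08, Y = 2304.15

This is a positive demand shock: AD shifts right.
New AD: Y = 6287 − 11P.
Set AD = SRAS: 6287 − 11P = 1580 + 2P, so 4707 = 13P and P = 362.08.
Substituting into AD, Y = 2304.15.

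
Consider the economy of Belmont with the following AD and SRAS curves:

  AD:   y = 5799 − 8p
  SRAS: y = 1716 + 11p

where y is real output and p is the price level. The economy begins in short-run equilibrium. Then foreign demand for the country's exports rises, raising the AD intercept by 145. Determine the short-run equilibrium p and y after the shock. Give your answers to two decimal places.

This is a positive demand shock: AD shifts right.
New AD: y = 5944 − 8p.
Set AD = SRAS: 5944 − 8p = 1716 + 11p, so 4228 = 19p and p = 222.53.
Substituting into AD, y = 4163.79.

p = 222.53, y = 4163.79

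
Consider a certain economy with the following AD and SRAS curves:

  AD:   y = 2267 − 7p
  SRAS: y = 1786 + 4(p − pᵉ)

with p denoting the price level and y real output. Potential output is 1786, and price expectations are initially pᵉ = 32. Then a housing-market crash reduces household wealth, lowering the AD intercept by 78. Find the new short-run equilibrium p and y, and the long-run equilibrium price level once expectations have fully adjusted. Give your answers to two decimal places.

AD shifts left: new AD is y = 2189 − 7p. With pᵉ = 32, SRAS is y = 1658 + 4p.
Short run: 2189 − 7p = 1658 + 4p gives 531 = 11p, so p = 48.27 and y = 2189 − 7p = 1851.09.
y = 1851.09 is above potential 1786; expectations adjust and SRAS shifts left until y = 1786.
Long run: on the new AD curve, 1786 = 2189 − 7p gives p = 57.57.

Short run: p = 48.27, y = 1851.09. Long run: p = 57.57.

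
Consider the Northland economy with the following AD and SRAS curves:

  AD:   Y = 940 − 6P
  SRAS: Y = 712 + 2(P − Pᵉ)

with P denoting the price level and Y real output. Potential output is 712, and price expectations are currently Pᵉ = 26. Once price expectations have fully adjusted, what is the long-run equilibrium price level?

Short run: with Pᵉ = 26, SRAS is Y = 660 + 2P. Setting AD = SRAS gives 280 = 8P, so P = 35 and Y = 940 − 6·35 = 730.
Output 730 is above potential 712, so over time expected prices rise and SRAS shifts left until Y returns to 712.
Long run: Y = 712 on the AD curve gives 712 = 940 − 6P, so P = 38.

Long-run P = 38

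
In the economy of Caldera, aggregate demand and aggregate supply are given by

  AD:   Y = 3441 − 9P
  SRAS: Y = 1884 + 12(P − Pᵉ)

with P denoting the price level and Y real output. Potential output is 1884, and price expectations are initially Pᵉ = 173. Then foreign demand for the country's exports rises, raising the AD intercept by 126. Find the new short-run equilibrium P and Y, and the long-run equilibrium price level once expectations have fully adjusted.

AD shifts right: new AD is Y = 3567 − 9P. With Pᵉ = 173, SRAS is Y = 12P − 192.
Short run: 3567 − 9P = 12P − 192 gives 3759 = 21P, so P = 179 and Y = 3567 − 9·179 = 1956.
Y = 1956 is above potential 1884; expectations adjust and SRAS shifts left until Y = 1884.
Long run: on the new AD curve, 1884 = 3567 − 9P gives P = 187.

Short run: P = 179, Y = 1956. Long run: P = 187.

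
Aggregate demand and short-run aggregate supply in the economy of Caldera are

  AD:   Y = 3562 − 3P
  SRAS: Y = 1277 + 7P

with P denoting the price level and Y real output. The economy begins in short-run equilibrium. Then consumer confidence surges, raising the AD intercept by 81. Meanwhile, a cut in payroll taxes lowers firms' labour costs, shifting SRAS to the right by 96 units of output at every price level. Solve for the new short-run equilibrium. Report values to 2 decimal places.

P = 227.00, Y = 2962.00

After both shocks: AD is Y = 3643 − 3P and SRAS is Y = 1373 + 7P.
Setting them equal: 2270 = 10P, so P = 227.00.
Substituting into AD, Y = 2962.00.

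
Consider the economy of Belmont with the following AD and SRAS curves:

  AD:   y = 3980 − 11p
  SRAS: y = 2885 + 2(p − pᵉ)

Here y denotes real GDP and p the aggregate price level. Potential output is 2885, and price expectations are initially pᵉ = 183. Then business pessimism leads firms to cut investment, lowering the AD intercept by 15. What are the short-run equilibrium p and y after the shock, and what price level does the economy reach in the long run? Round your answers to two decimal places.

Short run: p = 111.23, y = 2741.46. Long run: p = 98.18.

AD shifts left: new AD is y = 3965 − 11p. With pᵉ = 183, SRAS is y = 2519 + 2p.
Short run: 3965 − 11p = 2519 + 2p gives 1446 = 13p, so p = 111.23 and y = 3965 − 11p = 2741.46.
y = 2741.46 is below potential 2885; expectations adjust and SRAS shifts right until y = 2885.
Long run: on the new AD curve, 2885 = 3965 − 11p gives p = 98.18.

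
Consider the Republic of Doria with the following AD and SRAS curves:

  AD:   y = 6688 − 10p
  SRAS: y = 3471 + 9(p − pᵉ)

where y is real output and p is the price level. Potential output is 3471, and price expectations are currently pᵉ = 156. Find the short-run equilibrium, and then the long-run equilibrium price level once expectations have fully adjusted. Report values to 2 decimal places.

Short run: p = 243.21, y = 4255.89. Long run: p = 321.70.

Short run: with pᵉ = 156, SRAS is y = 2067 + 9p. Setting AD = SRAS gives 4621 = 19p, so p = 243.21 and y = 6688 − 10p = 4255.89.
Output 4255.89 is above potential 3471, so over time expected prices rise and SRAS shifts left until y returns to 3471.
Long run: y = 3471 on the AD curve gives 3471 = 6688 − 10p, so p = 321.70.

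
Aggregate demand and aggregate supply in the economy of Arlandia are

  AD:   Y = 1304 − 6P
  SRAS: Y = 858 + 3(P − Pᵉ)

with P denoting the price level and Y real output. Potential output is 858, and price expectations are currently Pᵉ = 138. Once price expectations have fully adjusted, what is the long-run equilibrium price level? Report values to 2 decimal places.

Short run: with Pᵉ = 138, SRAS is Y = 444 + 3P. Setting AD = SRAS gives 860 = 9P, so P = 95.56 and Y = 1304 − 6P = 730.67.
Output 730.67 is below potential 858, so over time expected prices fall and SRAS shifts right until Y returns to 858.
Long run: Y = 858 on the AD curve gives 858 = 1304 − 6P, so P = 74.33.

Long-run P = 74.33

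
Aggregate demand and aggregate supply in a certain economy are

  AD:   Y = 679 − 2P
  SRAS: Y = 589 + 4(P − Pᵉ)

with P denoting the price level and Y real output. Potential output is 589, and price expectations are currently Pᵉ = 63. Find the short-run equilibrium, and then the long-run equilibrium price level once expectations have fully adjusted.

Short run: P = 57, Y = 565. Long run: P = 45.

Short run: with Pᵉ = 63, SRAS is Y = 337 + 4P. Setting AD = SRAS gives 342 = 6P, so P = 57 and Y = 679 − 2·57 = 565.
Output 565 is below potential 589, so over time expected prices fall and SRAS shifts right until Y returns to 589.
Long run: Y = 589 on the AD curve gives 589 = 679 − 2P, so P = 45.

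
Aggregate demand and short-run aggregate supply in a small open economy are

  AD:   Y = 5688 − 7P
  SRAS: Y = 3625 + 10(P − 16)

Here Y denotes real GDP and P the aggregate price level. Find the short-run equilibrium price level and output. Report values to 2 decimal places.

P = 130.76, Y = 4772.65

Write SRAS as Y = 3625 + 10P − 160 = 3465 + 10P.
Set AD = SRAS: 5688 − 7P = 3465 + 10P, so 2223 = 17P and P = 130.76.
Substituting into AD, Y = 5688 − 7P = 4772.65.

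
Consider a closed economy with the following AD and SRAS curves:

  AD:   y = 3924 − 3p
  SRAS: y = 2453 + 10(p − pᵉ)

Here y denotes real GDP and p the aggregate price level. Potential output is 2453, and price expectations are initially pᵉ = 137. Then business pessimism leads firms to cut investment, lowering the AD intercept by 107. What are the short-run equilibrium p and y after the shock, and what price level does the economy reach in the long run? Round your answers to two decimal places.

AD shifts left: new AD is y = 3817 − 3p. With pᵉ = 137, SRAS is y = 1083 + 10p.
Short run: 3817 − 3p = 1083 + 10p gives 2734 = 13p, so p = 210.31 and y = 3817 − 3p = 3186.08.
y = 3186.08 is above potential 2453; expectations adjust and SRAS shifts left until y = 2453.
Long run: on the new AD curve, 2453 = 3817 − 3p gives p = 454.67.

Short run: p = 210.31, y = 3186.08. Long run: p = 454.67.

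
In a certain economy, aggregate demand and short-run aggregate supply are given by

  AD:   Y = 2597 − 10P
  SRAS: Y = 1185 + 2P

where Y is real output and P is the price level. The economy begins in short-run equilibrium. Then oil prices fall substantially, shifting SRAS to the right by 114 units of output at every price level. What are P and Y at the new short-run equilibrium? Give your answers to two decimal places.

This is a positive supply shock: SRAS shifts right.
New SRAS: Y = 1299 + 2P.
Set AD = SRAS: 2597 − 10P = 1299 + 2P, so 1298 = 12P and P = 108.17.
Substituting into AD, Y = 1515.33.

P = 108.17, Y = 1515.33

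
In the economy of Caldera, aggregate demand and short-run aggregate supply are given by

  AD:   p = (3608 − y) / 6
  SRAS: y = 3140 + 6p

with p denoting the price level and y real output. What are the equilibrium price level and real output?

p = 39, y = 3374

Rearrange AD to y = 3608 − 6p.
Set AD = SRAS: 3608 − 6p = 3140 + 6p, so 468 = 12p and p = 39.
Then y = 3608 − 6·39 = 3374.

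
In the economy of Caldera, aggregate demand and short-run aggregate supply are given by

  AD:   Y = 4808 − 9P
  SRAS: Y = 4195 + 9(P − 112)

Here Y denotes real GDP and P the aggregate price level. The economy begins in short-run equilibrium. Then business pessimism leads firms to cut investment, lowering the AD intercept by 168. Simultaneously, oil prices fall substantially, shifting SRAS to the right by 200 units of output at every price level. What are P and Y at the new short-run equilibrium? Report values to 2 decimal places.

P = 69.61, Y = 4013.50

After both shocks: AD is Y = 4640 − 9P and SRAS is Y = 3387 + 9P.
Setting them equal: 1253 = 18P, so P = 69.61.
Substituting into AD, Y = 4013.50.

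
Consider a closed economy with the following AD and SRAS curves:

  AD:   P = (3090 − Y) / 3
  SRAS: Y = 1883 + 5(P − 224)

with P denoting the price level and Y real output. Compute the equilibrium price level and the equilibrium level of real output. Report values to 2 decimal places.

P = 290.88, Y = 2217.38

Write SRAS as Y = 1883 + 5P − 1120 = 763 + 5P.
Rearrange AD to Y = 3090 − 3P.
Set AD = SRAS: 3090 − 3P = 763 + 5P, so 2327 = 8P and P = 290.88.
Substituting into AD, Y = 3090 − 3P = 2217.38.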